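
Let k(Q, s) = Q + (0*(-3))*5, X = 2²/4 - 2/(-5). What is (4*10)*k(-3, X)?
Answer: -120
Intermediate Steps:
X = 7/5 (X = 4*(¼) - 2*(-⅕) = 1 + ⅖ = 7/5 ≈ 1.4000)
k(Q, s) = Q (k(Q, s) = Q + 0*5 = Q + 0 = Q)
(4*10)*k(-3, X) = (4*10)*(-3) = 40*(-3) = -120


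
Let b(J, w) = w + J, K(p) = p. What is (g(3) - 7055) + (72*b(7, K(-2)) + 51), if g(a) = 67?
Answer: -6577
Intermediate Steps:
b(J, w) = J + w
(g(3) - 7055) + (72*b(7, K(-2)) + 51) = (67 - 7055) + (72*(7 - 2) + 51) = -6988 + (72*5 + 51) = -6988 + (360 + 51) = -6988 + 411 = -6577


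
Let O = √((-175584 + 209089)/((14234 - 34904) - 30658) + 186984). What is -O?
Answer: -√7697179960094/6416 ≈ -432.42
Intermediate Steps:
O = √7697179960094/6416 (O = √(33505/(-20670 - 30658) + 186984) = √(33505/(-51328) + 186984) = √(33505*(-1/51328) + 186984) = √(-33505/51328 + 186984) = √(9597481247/51328) = √7697179960094/6416 ≈ 432.42)
-O = -√7697179960094/6416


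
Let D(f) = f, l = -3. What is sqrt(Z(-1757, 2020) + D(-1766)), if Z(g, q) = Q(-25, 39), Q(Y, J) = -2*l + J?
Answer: I*sqrt(1721) ≈ 41.485*I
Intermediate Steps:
Q(Y, J) = 6 + J (Q(Y, J) = -2*(-3) + J = 6 + J)
Z(g, q) = 45 (Z(g, q) = 6 + 39 = 45)
sqrt(Z(-1757, 2020) + D(-1766)) = sqrt(45 - 1766) = sqrt(-1721) = I*sqrt(1721)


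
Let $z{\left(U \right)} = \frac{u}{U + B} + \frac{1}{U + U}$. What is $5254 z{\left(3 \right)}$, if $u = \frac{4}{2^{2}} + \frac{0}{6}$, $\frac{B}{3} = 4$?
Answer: $\frac{18389}{15} \approx 1225.9$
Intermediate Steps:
$B = 12$ ($B = 3 \cdot 4 = 12$)
$u = 1$ ($u = \frac{4}{4} + 0 \cdot \frac{1}{6} = 4 \cdot \frac{1}{4} + 0 = 1 + 0 = 1$)
$z{\left(U \right)} = \frac{1}{12 + U} + \frac{1}{2 U}$ ($z{\left(U \right)} = 1 \frac{1}{U + 12} + \frac{1}{U + U} = 1 \frac{1}{12 + U} + \frac{1}{2 U} = \frac{1}{12 + U} + \frac{1}{2 U}$)
$5254 z{\left(3 \right)} = 5254 \frac{3 \left(4 + 3\right)}{2 \cdot 3 \left(12 + 3\right)} = 5254 \cdot \frac{3}{2} \cdot \frac{1}{3} \cdot \frac{1}{15} \cdot 7 = 5254 \cdot \frac{7}{30} = \frac{18389}{15}$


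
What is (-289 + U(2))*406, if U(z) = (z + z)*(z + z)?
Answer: -110838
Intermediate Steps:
U(z) = 4*z² (U(z) = (2*z)*(2*z) = 4*z²)
(-289 + U(2))*406 = (-289 + 4*2²)*406 = (-289 + 4*4)*406 = (-289 + 16)*406 = -273*406 = -110838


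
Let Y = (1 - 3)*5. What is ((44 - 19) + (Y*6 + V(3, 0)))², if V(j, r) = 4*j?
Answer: 529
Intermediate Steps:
Y = -10 (Y = -2*5 = -10)
((44 - 19) + (Y*6 + V(3, 0)))² = ((44 - 19) + (-10*6 + 4*3))² = (25 + (-60 + 12))² = (25 - 48)² = (-23)² = 529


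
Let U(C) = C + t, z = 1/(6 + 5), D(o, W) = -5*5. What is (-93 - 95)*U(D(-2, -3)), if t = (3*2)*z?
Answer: 50572/11 ≈ 4597.5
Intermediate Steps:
D(o, W) = -25
z = 1/11 ≈ 0.090909
t = 6/11 (t = (3*2)*(1/11) = 6*(1/11) = 6/11 ≈ 0.54545)
U(C) = 6/11 + C (U(C) = C + 6/11 = 6/11 + C)
(-93 - 95)*U(D(-2, -3)) = (-93 - 95)*(6/11 - 25) = -188*(-269/11) = 50572/11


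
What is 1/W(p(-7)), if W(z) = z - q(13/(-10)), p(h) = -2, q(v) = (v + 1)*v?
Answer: -100/239 ≈ -0.41841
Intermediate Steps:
q(v) = v*(1 + v) (q(v) = (1 + v)*v = v*(1 + v))
W(z) = -39/100 + z (W(z) = z - 13/(-10)*(1 + 13/(-10)) = z - 13*(-⅒)*(1 + 13*(-⅒)) = z - (-13)*(1 - 13/10)/10 = z - (-13)*(-3)/(10*10) = z - 1*39/100 = z - 39/100 = -39/100 + z)
1/W(p(-7)) = 1/(-39/100 - 2) = 1/(-239/100) = -100/239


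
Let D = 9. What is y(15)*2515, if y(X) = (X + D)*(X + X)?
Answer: 1810800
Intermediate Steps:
y(X) = 2*X*(9 + X) (y(X) = (X + 9)*(X + X) = (9 + X)*(2*X) = 2*X*(9 + X))
y(15)*2515 = (2*15*(9 + 15))*2515 = (2*15*24)*2515 = 720*2515 = 1810800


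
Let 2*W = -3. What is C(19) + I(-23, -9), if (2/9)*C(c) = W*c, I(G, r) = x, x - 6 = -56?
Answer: -713/4 ≈ -178.25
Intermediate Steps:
W = -3/2 (W = (½)*(-3) = -3/2 ≈ -1.5000)
x = -50 (x = 6 - 56 = -50)
I(G, r) = -50
C(c) = -27*c/4 (C(c) = 9*(-3*c/2)/2 = -27*c/4)
C(19) + I(-23, -9) = -27/4*19 - 50 = -513/4 - 50 = -713/4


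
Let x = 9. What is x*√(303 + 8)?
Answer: 9*√311 ≈ 158.72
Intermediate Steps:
x*√(303 + 8) = 9*√(303 + 8) = 9*√311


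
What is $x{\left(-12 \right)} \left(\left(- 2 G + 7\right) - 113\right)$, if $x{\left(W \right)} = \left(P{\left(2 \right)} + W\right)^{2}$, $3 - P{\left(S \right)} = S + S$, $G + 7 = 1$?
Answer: $-15886$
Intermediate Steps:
$G = -6$ ($G = -7 + 1 = -6$)
$P{\left(S \right)} = 3 - 2 S$ ($P{\left(S \right)} = 3 - \left(S + S\right) = 3 - 2 S$)
$x{\left(W \right)} = \left(-1 + W\right)^{2}$ ($x{\left(W \right)} = \left(\left(3 - 4\right) + W\right)^{2} = \left(-1 + W\right)^{2}$)
$x{\left(-12 \right)} \left(\left(- 2 G + 7\right) - 113\right) = \left(-1 - 12\right)^{2} \left(\left(\left(-2\right) \left(-6\right) + 7\right) - 113\right) = \left(-13\right)^{2} \left(\left(12 + 7\right) - 113\right) = 169 \left(19 - 113\right) = 169 \left(-94\right) = -15886$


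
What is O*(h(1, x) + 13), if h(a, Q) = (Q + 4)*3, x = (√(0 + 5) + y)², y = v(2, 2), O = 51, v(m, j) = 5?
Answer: 5865 + 1530*√5 ≈ 9286.2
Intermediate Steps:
y = 5
x = (5 + √5)² (x = (√(0 + 5) + 5)² = (√5 + 5)² = (5 + √5)² ≈ 52.361)
h(a, Q) = 12 + 3*Q (h(a, Q) = (4 + Q)*3 = 12 + 3*Q)
O*(h(1, x) + 13) = 51*((12 + 3*(5 + √5)²) + 13) = 51*(25 + 3*(5 + √5)²) = 1275 + 153*(5 + √5)²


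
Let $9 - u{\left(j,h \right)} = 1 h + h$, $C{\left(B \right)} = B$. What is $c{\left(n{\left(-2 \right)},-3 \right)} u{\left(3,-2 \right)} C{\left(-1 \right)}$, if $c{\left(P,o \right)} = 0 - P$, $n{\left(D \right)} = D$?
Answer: $-26$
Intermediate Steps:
$c{\left(P,o \right)} = - P$
$u{\left(j,h \right)} = 9 - 2 h$ ($u{\left(j,h \right)} = 9 - \left(1 h + h\right) = 9 - \left(h + h\right) = 9 - 2 h$)
$c{\left(n{\left(-2 \right)},-3 \right)} u{\left(3,-2 \right)} C{\left(-1 \right)} = \left(-1\right) \left(-2\right) \left(9 - -4\right) \left(-1\right) = 2 \left(9 + 4\right) \left(-1\right) = 2 \cdot 13 \left(-1\right) = 26 \left(-1\right) = -26$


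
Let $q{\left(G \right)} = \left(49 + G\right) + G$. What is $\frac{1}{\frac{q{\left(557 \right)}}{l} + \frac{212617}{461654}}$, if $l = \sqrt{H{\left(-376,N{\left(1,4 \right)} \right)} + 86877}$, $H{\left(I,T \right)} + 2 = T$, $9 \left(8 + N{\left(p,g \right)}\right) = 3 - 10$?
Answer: $- \frac{9592196037677291}{319880929929008024} + \frac{185897771608281 \sqrt{195449}}{319880929929008024} \approx 0.22694$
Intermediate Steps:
$N{\left(p,g \right)} = - \frac{79}{9}$ ($N{\left(p,g \right)} = -8 + \frac{3 - 10}{9} = -8 + \frac{1}{9} \left(-7\right) = -8 - \frac{7}{9} = - \frac{79}{9}$)
$H{\left(I,T \right)} = -2 + T$
$l = \frac{2 \sqrt{195449}}{3}$ ($l = \sqrt{\left(-2 - \frac{79}{9}\right) + 86877} = \sqrt{- \frac{97}{9} + 86877} = \sqrt{\frac{781796}{9}} = \frac{2 \sqrt{195449}}{3} \approx 294.73$)
$q{\left(G \right)} = 49 + 2 G$
$\frac{1}{\frac{q{\left(557 \right)}}{l} + \frac{212617}{461654}} = \frac{1}{\frac{49 + 2 \cdot 557}{\frac{2}{3} \sqrt{195449}} + \frac{212617}{461654}} = \frac{1}{\left(49 + 1114\right) \frac{3 \sqrt{195449}}{390898} + 212617 \cdot \frac{1}{461654}} = \frac{1}{1163 \frac{3 \sqrt{195449}}{390898} + \frac{212617}{461654}} = \frac{1}{\frac{3489 \sqrt{195449}}{390898} + \frac{212617}{461654}} = \frac{1}{\frac{212617}{461654} + \frac{3489 \sqrt{195449}}{390898}}$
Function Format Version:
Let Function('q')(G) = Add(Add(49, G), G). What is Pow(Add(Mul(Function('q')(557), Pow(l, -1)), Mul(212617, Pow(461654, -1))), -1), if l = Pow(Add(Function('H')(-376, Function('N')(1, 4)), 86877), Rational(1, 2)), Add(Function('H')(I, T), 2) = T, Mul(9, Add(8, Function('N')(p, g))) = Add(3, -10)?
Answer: Add(Rational(-9592196037677291, 319880929929008024), Mul(Rational(185897771608281, 319880929929008024), Pow(195449, Rational(1, 2)))) ≈ 0.22694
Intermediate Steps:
Function('N')(p, g) = Rational(-79, 9) (Function('N')(p, g) = Add(-8, Mul(Rational(1, 9), Add(3, -10))) = Add(-8, Mul(Rational(1, 9), -7)) = Add(-8, Rational(-7, 9)) = Rational(-79, 9))
Function('H')(I, T) = Add(-2, T)
l = Mul(Rational(2, 3), Pow(195449, Rational(1, 2))) (l = Pow(Add(Add(-2, Rational(-79, 9)), 86877), Rational(1, 2)) = Pow(Add(Rational(-97, 9), 86877), Rational(1, 2)) = Pow(Rational(781796, 9), Rational(1, 2)) = Mul(Rational(2, 3), Pow(195449, Rational(1, 2))) ≈ 294.73)
Function('q')(G) = Add(49, Mul(2, G))
Pow(Add(Mul(Function('q')(557), Pow(l, -1)), Mul(212617, Pow(461654, -1))), -1) = Pow(Add(Mul(Add(49, Mul(2, 557)), Pow(Mul(Rational(2, 3), Pow(195449, Rational(1, 2))), -1)), Mul(212617, Pow(461654, -1))), -1) = Pow(Add(Mul(Add(49, 1114), Mul(Rational(3, 390898), Pow(195449, Rational(1, 2)))), Mul(212617, Rational(1, 461654))), -1) = Pow(Add(Mul(1163, Mul(Rational(3, 390898), Pow(195449, Rational(1, 2)))), Rational(212617, 461654)), -1) = Pow(Add(Mul(Rational(3489, 390898), Pow(195449, Rational(1, 2))), Rational(212617, 461654)), -1) = Pow(Add(Rational(212617, 461654), Mul(Rational(3489, 390898), Pow(195449, Rational(1, 2)))), -1)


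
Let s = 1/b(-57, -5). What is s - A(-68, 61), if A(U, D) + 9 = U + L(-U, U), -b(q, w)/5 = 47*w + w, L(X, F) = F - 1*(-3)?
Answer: 170401/1200 ≈ 142.00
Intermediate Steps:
L(X, F) = 3 + F (L(X, F) = F + 3 = 3 + F)
b(q, w) = -240*w (b(q, w) = -5*(47*w + w) = -240*w)
A(U, D) = -6 + 2*U (A(U, D) = -9 + (U + (3 + U)) = -9 + (3 + 2*U) = -6 + 2*U)
s = 1/1200 (s = 1/(-240*(-5)) = 1/1200 ≈ 0.00083333)
s - A(-68, 61) = 1/1200 - (-6 + 2*(-68)) = 1/1200 - (-6 - 136) = 1/1200 - 1*(-142) = 1/1200 + 142 = 170401/1200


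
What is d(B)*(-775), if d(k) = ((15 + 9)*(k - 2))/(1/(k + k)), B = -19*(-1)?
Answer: -12015600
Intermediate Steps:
B = 19
d(k) = 2*k*(-48 + 24*k) (d(k) = (24*(-2 + k))/(1/(2*k)) = (-48 + 24*k)/((1/(2*k))) = (-48 + 24*k)*(2*k) = 2*k*(-48 + 24*k))
d(B)*(-775) = (48*19*(-2 + 19))*(-775) = (48*19*17)*(-775) = 15504*(-775) = -12015600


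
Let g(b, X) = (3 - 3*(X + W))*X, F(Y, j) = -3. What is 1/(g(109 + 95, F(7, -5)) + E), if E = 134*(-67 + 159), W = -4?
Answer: 1/12256 ≈ 8.1593e-5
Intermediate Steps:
g(b, X) = X*(15 - 3*X) (g(b, X) = (3 - 3*(X - 4))*X = (3 - 3*(-4 + X))*X = (3 + (12 - 3*X))*X = (15 - 3*X)*X = X*(15 - 3*X))
E = 12328 (E = 134*92 = 12328)
1/(g(109 + 95, F(7, -5)) + E) = 1/(3*(-3)*(5 - 1*(-3)) + 12328) = 1/(3*(-3)*(5 + 3) + 12328) = 1/(3*(-3)*8 + 12328) = 1/(-72 + 12328) = 1/12256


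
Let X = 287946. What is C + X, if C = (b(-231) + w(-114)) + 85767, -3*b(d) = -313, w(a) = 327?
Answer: 1122433/3 ≈ 3.7414e+5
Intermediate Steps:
b(d) = 313/3 (b(d) = -⅓*(-313) = 313/3)
C = 258595/3 (C = (313/3 + 327) + 85767 = 1294/3 + 85767 = 258595/3 ≈ 86198.)
C + X = 258595/3 + 287946 = 1122433/3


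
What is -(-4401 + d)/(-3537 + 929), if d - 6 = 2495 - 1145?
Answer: -3045/2608 ≈ -1.1676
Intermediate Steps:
d = 1356 (d = 6 + (2495 - 1145) = 6 + 1350 = 1356)
-(-4401 + d)/(-3537 + 929) = -(-4401 + 1356)/(-3537 + 929) = -(-3045)/(-2608) = -(-3045)*(-1)/2608 = -1*3045/2608 = -3045/2608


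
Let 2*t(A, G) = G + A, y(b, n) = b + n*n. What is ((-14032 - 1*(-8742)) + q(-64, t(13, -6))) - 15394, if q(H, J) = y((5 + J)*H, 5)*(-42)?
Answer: 1114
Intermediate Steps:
y(b, n) = b + n²
t(A, G) = A/2 + G/2 (t(A, G) = (G + A)/2 = (A + G)/2 = A/2 + G/2)
q(H, J) = -1050 - 42*H*(5 + J) (q(H, J) = ((5 + J)*H + 5²)*(-42) = (H*(5 + J) + 25)*(-42) = (25 + H*(5 + J))*(-42) = -1050 - 42*H*(5 + J))
((-14032 - 1*(-8742)) + q(-64, t(13, -6))) - 15394 = ((-14032 - 1*(-8742)) + (-1050 - 42*(-64)*(5 + ((½)*13 + (½)*(-6))))) - 15394 = ((-14032 + 8742) + (-1050 - 42*(-64)*(5 + (13/2 - 3)))) - 15394 = (-5290 + (-1050 - 42*(-64)*(5 + 7/2))) - 15394 = (-5290 + (-1050 - 42*(-64)*17/2)) - 15394 = (-5290 + (-1050 + 22848)) - 15394 = (-5290 + 21798) - 15394 = 16508 - 15394 = 1114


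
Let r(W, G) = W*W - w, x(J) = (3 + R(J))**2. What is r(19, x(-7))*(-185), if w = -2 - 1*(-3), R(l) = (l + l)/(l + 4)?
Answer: -66600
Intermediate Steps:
R(l) = 2*l/(4 + l) (R(l) = (2*l)/(4 + l) = 2*l/(4 + l))
w = 1 (w = -2 + 3 = 1)
x(J) = (3 + 2*J/(4 + J))**2
r(W, G) = -1 + W**2 (r(W, G) = W*W - 1*1 = W**2 - 1 = -1 + W**2)
r(19, x(-7))*(-185) = (-1 + 19**2)*(-185) = (-1 + 361)*(-185) = 360*(-185) = -66600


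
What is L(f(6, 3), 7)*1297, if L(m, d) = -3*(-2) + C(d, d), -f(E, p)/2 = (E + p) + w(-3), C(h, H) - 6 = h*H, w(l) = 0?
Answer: 79117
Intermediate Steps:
C(h, H) = 6 + H*h (C(h, H) = 6 + h*H = 6 + H*h)
f(E, p) = -2*E - 2*p (f(E, p) = -2*((E + p) + 0) = -2*(E + p) = -2*E - 2*p)
L(m, d) = 12 + d² (L(m, d) = -3*(-2) + (6 + d*d) = 6 + (6 + d²) = 12 + d²)
L(f(6, 3), 7)*1297 = (12 + 7²)*1297 = (12 + 49)*1297 = 61*1297 = 79117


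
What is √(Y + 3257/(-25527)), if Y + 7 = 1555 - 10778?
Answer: I*√6014607080109/25527 ≈ 96.074*I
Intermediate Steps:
Y = -9230 (Y = -7 + (1555 - 10778) = -7 - 9223 = -9230)
√(Y + 3257/(-25527)) = √(-9230 + 3257/(-25527)) = √(-9230 + 3257*(-1/25527)) = √(-9230 - 3257/25527) = √(-235617467/25527) = I*√6014607080109/25527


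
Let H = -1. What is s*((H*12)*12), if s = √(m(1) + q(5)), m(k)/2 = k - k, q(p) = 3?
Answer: -144*√3 ≈ -249.42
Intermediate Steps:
m(k) = 0 (m(k) = 2*(k - k) = 2*0 = 0)
s = √3 (s = √(0 + 3) = √3 ≈ 1.7320)
s*((H*12)*12) = √3*(-1*12*12) = √3*(-12*12) = √3*(-144) = -144*√3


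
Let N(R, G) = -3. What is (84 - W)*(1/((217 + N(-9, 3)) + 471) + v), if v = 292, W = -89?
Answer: 34603633/685 ≈ 50516.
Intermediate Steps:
(84 - W)*(1/((217 + N(-9, 3)) + 471) + v) = (84 - 1*(-89))*(1/((217 - 3) + 471) + 292) = (84 + 89)*(1/(214 + 471) + 292) = 173*(1/685 + 292) = 173*(200021/685) = 34603633/685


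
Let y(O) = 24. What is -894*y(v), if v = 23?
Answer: -21456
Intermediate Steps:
-894*y(v) = -894*24 = -21456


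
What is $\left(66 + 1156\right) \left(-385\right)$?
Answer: $-470470$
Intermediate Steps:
$\left(66 + 1156\right) \left(-385\right) = 1222 \left(-385\right) = -470470$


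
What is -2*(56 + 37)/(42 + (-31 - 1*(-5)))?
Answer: -93/8 ≈ -11.625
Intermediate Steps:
-2*(56 + 37)/(42 + (-31 - 1*(-5))) = -186/(42 + (-31 + 5)) = -186/(42 - 26) = -186/16 = -2*93/16 = -93/8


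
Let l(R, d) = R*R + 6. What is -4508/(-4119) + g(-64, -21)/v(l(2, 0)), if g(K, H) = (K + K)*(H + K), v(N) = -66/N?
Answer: -74641612/45309 ≈ -1647.4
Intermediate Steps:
l(R, d) = 6 + R² (l(R, d) = R² + 6 = 6 + R²)
g(K, H) = 2*K*(H + K) (g(K, H) = (2*K)*(H + K) = 2*K*(H + K))
-4508/(-4119) + g(-64, -21)/v(l(2, 0)) = -4508/(-4119) + (2*(-64)*(-21 - 64))/((-66/(6 + 2²))) = -4508*(-1/4119) + (2*(-64)*(-85))/((-66/(6 + 4))) = 4508/4119 + 10880/((-66/10)) = 4508/4119 + 10880/((-66*⅒)) = 4508/4119 + 10880/(-33/5) = 4508/4119 + 10880*(-5/33) = 4508/4119 - 54400/33 = -74641612/45309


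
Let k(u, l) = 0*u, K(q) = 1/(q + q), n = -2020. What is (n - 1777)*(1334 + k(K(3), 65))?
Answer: -5065198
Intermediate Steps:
K(q) = 1/(2*q)
k(u, l) = 0
(n - 1777)*(1334 + k(K(3), 65)) = (-2020 - 1777)*(1334 + 0) = -3797*1334 = -5065198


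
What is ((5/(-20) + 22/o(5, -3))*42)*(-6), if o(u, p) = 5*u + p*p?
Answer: -1701/17 ≈ -100.06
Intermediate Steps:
o(u, p) = p² + 5*u (o(u, p) = 5*u + p² = p² + 5*u)
((5/(-20) + 22/o(5, -3))*42)*(-6) = ((5/(-20) + 22/((-3)² + 5*5))*42)*(-6) = ((5*(-1/20) + 22/(9 + 25))*42)*(-6) = ((-¼ + 22/34)*42)*(-6) = ((-¼ + 22*(1/34))*42)*(-6) = ((-¼ + 11/17)*42)*(-6) = ((27/68)*42)*(-6) = (567/34)*(-6) = -1701/17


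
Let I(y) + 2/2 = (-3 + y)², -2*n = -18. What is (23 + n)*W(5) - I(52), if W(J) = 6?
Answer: -2208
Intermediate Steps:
n = 9 (n = -½*(-18) = 9)
I(y) = -1 + (-3 + y)²
(23 + n)*W(5) - I(52) = (23 + 9)*6 - (-1 + (-3 + 52)²) = 32*6 - (-1 + 49²) = 192 - (-1 + 2401) = 192 - 1*2400 = 192 - 2400 = -2208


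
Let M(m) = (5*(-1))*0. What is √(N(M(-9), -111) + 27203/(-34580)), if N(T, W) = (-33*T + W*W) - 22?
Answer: √3676478315965/17290 ≈ 110.90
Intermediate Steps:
M(m) = 0 (M(m) = -5*0 = 0)
N(T, W) = -22 + W² - 33*T (N(T, W) = (-33*T + W²) - 22 = (W² - 33*T) - 22 = -22 + W² - 33*T)
√(N(M(-9), -111) + 27203/(-34580)) = √((-22 + (-111)² - 33*0) + 27203/(-34580)) = √((-22 + 12321 + 0) + 27203*(-1/34580)) = √(12299 - 27203/34580) = √(425272217/34580) = √3676478315965/17290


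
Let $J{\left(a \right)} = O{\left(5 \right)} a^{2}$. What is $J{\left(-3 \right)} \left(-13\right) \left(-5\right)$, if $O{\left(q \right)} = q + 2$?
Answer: $4095$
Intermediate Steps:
$O{\left(q \right)} = 2 + q$
$J{\left(a \right)} = 7 a^{2}$ ($J{\left(a \right)} = \left(2 + 5\right) a^{2} = 7 a^{2}$)
$J{\left(-3 \right)} \left(-13\right) \left(-5\right) = 7 \left(-3\right)^{2} \left(-13\right) \left(-5\right) = 7 \cdot 9 \left(-13\right) \left(-5\right) = 63 \left(-13\right) \left(-5\right) = \left(-819\right) \left(-5\right) = 4095$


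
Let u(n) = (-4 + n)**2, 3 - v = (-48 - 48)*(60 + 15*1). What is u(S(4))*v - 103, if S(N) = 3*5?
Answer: 871460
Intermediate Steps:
S(N) = 15
v = 7203 (v = 3 - (-48 - 48)*(60 + 15*1) = 3 - (-96)*(60 + 15) = 3 - (-96)*75 = 3 - 1*(-7200) = 3 + 7200 = 7203)
u(S(4))*v - 103 = (-4 + 15)**2*7203 - 103 = 11**2*7203 - 103 = 121*7203 - 103 = 871563 - 103 = 871460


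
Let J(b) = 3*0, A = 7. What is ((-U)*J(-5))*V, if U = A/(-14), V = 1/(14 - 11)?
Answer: 0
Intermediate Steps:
V = 1/3 ≈ 0.33333
J(b) = 0
U = -1/2 (U = 7/(-14) = 7*(-1/14) = -1/2 ≈ -0.50000)
((-U)*J(-5))*V = (-1*(-1/2)*0)*(1/3) = ((1/2)*0)*(1/3) = 0*(1/3) = 0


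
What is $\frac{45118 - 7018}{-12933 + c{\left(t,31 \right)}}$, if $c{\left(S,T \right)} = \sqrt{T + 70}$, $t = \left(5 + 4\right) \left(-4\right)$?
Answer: $- \frac{123186825}{41815597} - \frac{9525 \sqrt{101}}{41815597} \approx -2.9482$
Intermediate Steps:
$t = -36$ ($t = 9 \left(-4\right) = -36$)
$c{\left(S,T \right)} = \sqrt{70 + T}$
$\frac{45118 - 7018}{-12933 + c{\left(t,31 \right)}} = \frac{45118 - 7018}{-12933 + \sqrt{70 + 31}} = \frac{38100}{-12933 + \sqrt{101}}$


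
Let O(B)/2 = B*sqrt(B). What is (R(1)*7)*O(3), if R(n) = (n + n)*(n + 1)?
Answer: 168*sqrt(3) ≈ 290.98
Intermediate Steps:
O(B) = 2*B**(3/2) (O(B) = 2*(B*sqrt(B)) = 2*B**(3/2))
R(n) = 2*n*(1 + n) (R(n) = (2*n)*(1 + n) = 2*n*(1 + n))
(R(1)*7)*O(3) = ((2*1*(1 + 1))*7)*(2*3**(3/2)) = ((2*1*2)*7)*(2*(3*sqrt(3))) = (4*7)*(6*sqrt(3)) = 28*(6*sqrt(3)) = 168*sqrt(3)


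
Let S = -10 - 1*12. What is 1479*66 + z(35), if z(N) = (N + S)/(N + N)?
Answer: 6832993/70 ≈ 97614.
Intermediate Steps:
S = -22 (S = -10 - 12 = -22)
z(N) = (-22 + N)/(2*N) (z(N) = (N - 22)/(N + N) = (-22 + N)/((2*N)) = (-22 + N)*(1/(2*N)) = (-22 + N)/(2*N))
1479*66 + z(35) = 1479*66 + (½)*(-22 + 35)/35 = 97614 + (½)*(1/35)*13 = 97614 + 13/70 = 6832993/70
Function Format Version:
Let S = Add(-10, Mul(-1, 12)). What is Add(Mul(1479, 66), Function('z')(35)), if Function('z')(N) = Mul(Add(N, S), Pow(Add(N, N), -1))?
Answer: Rational(6832993, 70) ≈ 97614.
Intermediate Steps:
S = -22 (S = Add(-10, -12) = -22)
Function('z')(N) = Mul(Rational(1, 2), Pow(N, -1), Add(-22, N)) (Function('z')(N) = Mul(Add(N, -22), Pow(Add(N, N), -1)) = Mul(Add(-22, N), Pow(Mul(2, N), -1)) = Mul(Add(-22, N), Mul(Rational(1, 2), Pow(N, -1))) = Mul(Rational(1, 2), Pow(N, -1), Add(-22, N)))
Add(Mul(1479, 66), Function('z')(35)) = Add(Mul(1479, 66), Mul(Rational(1, 2), Pow(35, -1), Add(-22, 35))) = Add(97614, Mul(Rational(1, 2), Rational(1, 35), 13)) = Add(97614, Rational(13, 70)) = Rational(6832993, 70)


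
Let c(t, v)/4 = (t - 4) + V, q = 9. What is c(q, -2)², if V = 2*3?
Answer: 1936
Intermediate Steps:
V = 6
c(t, v) = 8 + 4*t (c(t, v) = 4*((t - 4) + 6) = 4*((-4 + t) + 6) = 4*(2 + t) = 8 + 4*t)
c(q, -2)² = (8 + 4*9)² = (8 + 36)² = 44² = 1936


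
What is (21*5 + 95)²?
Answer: 40000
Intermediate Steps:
(21*5 + 95)² = (105 + 95)² = 200² = 40000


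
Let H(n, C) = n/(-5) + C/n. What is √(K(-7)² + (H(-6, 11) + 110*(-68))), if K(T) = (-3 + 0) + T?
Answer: I*√6642570/30 ≈ 85.911*I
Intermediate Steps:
H(n, C) = -n/5 + C/n (H(n, C) = n*(-⅕) + C/n = -n/5 + C/n)
K(T) = -3 + T
√(K(-7)² + (H(-6, 11) + 110*(-68))) = √((-3 - 7)² + ((-⅕*(-6) + 11/(-6)) + 110*(-68))) = √((-10)² + ((6/5 + 11*(-⅙)) - 7480)) = √(100 + ((6/5 - 11/6) - 7480)) = √(100 + (-19/30 - 7480)) = √(100 - 224419/30) = √(-221419/30) = I*√6642570/30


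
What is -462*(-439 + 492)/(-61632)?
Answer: 4081/10272 ≈ 0.39729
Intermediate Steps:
-462*(-439 + 492)/(-61632) = -462*53*(-1/61632) = -24486*(-1/61632) = 4081/10272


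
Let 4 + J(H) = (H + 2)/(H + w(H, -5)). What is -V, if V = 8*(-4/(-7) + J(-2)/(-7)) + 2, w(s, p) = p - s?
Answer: -78/7 ≈ -11.143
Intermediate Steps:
J(H) = -22/5 - H/5 (J(H) = -4 + (H + 2)/(H + (-5 - H)) = -4 + (2 + H)/(-5) = -4 + (2 + H)*(-1/5) = -4 + (-2/5 - H/5) = -22/5 - H/5)
V = 78/7 (V = 8*(-4/(-7) + (-22/5 - 1/5*(-2))/(-7)) + 2 = 8*(-4*(-1/7) + (-22/5 + 2/5)*(-1/7)) + 2 = 8*(4/7 - 4*(-1/7)) + 2 = 8*(4/7 + 4/7) + 2 = 8*(8/7) + 2 = 64/7 + 2 = 78/7 ≈ 11.143)
-V = -1*78/7 = -78/7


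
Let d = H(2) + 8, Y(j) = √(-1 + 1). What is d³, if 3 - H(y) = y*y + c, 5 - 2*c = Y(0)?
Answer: 729/8 ≈ 91.125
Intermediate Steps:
Y(j) = 0 (Y(j) = √0 = 0)
c = 5/2 (c = 5/2 - ½*0 = 5/2 + 0 = 5/2 ≈ 2.5000)
H(y) = ½ - y² (H(y) = 3 - (y*y + 5/2) = 3 - (y² + 5/2) = 3 - (5/2 + y²) = 3 + (-5/2 - y²) = ½ - y²)
d = 9/2 (d = (½ - 1*2²) + 8 = (½ - 1*4) + 8 = (½ - 4) + 8 = -7/2 + 8 = 9/2 ≈ 4.5000)
d³ = (9/2)³ = 729/8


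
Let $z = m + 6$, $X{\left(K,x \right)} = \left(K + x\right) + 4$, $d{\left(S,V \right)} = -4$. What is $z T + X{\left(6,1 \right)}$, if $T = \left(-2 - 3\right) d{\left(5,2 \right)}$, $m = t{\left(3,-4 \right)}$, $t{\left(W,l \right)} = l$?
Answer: $51$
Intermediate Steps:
$m = -4$
$X{\left(K,x \right)} = 4 + K + x$
$T = 20$ ($T = \left(-2 - 3\right) \left(-4\right) = \left(-5\right) \left(-4\right) = 20$)
$z = 2$ ($z = -4 + 6 = 2$)
$z T + X{\left(6,1 \right)} = 2 \cdot 20 + \left(4 + 6 + 1\right) = 40 + 11 = 51$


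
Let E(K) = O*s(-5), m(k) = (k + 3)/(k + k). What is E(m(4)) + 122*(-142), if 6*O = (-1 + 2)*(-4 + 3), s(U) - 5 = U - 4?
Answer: -51970/3 ≈ -17323.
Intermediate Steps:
s(U) = 1 + U (s(U) = 5 + (U - 4) = 5 + (-4 + U) = 1 + U)
m(k) = (3 + k)/(2*k) (m(k) = (3 + k)/((2*k)) = (3 + k)*(1/(2*k)) = (3 + k)/(2*k))
O = -⅙ (O = ((-1 + 2)*(-4 + 3))/6 = (1*(-1))/6 = (⅙)*(-1) = -⅙ ≈ -0.16667)
E(K) = ⅔ (E(K) = -(1 - 5)/6 = -⅙*(-4) = ⅔)
E(m(4)) + 122*(-142) = ⅔ + 122*(-142) = ⅔ - 17324 = -51970/3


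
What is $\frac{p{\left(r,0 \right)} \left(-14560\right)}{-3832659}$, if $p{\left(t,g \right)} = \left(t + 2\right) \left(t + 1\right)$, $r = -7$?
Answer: $\frac{145600}{1277553} \approx 0.11397$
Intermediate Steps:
$p{\left(t,g \right)} = \left(1 + t\right) \left(2 + t\right)$ ($p{\left(t,g \right)} = \left(2 + t\right) \left(1 + t\right) = \left(1 + t\right) \left(2 + t\right)$)
$\frac{p{\left(r,0 \right)} \left(-14560\right)}{-3832659} = \frac{\left(2 + \left(-7\right)^{2} + 3 \left(-7\right)\right) \left(-14560\right)}{-3832659} = \left(2 + 49 - 21\right) \left(-14560\right) \left(- \frac{1}{3832659}\right) = 30 \left(-14560\right) \left(- \frac{1}{3832659}\right) = \left(-436800\right) \left(- \frac{1}{3832659}\right) = \frac{145600}{1277553}$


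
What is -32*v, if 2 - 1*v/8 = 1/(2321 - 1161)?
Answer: -74208/145 ≈ -511.78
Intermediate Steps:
v = 2319/145 (v = 16 - 8/(2321 - 1161) = 16 - 8/1160 = 16 - 8*1/1160 = 16 - 1/145 = 2319/145 ≈ 15.993)
-32*v = -32*2319/145 = -74208/145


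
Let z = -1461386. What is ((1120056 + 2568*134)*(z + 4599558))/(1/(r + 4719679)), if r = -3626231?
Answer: 5024186921176689408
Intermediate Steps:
((1120056 + 2568*134)*(z + 4599558))/(1/(r + 4719679)) = ((1120056 + 2568*134)*(-1461386 + 4599558))/(1/(-3626231 + 4719679)) = ((1120056 + 344112)*3138172)/(1/1093448) = (1464168*3138172)/(1/1093448) = 4594811020896*1093448 = 5024186921176689408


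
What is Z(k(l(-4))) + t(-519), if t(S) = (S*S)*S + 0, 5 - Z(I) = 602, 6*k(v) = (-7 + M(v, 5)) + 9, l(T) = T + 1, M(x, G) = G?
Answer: -139798956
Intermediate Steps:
l(T) = 1 + T
k(v) = 7/6 (k(v) = ((-7 + 5) + 9)/6 = (-2 + 9)/6 = (1/6)*7 = 7/6)
Z(I) = -597 (Z(I) = 5 - 1*602 = 5 - 602 = -597)
t(S) = S**3 (t(S) = S**2*S + 0 = S**3 + 0 = S**3)
Z(k(l(-4))) + t(-519) = -597 + (-519)**3 = -597 - 139798359 = -139798956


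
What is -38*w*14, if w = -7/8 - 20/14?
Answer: 2451/2 ≈ 1225.5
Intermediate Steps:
w = -129/56 (w = -7*⅛ - 20*1/14 = -7/8 - 10/7 = -129/56 ≈ -2.3036)
-38*w*14 = -38*(-129/56)*14 = (2451/28)*14 = 2451/2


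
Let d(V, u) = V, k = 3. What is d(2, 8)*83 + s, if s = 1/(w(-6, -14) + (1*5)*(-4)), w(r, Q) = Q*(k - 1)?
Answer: 7967/48 ≈ 165.98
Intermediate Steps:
w(r, Q) = 2*Q (w(r, Q) = Q*(3 - 1) = Q*2 = 2*Q)
s = -1/48 (s = 1/(2*(-14) + (1*5)*(-4)) = 1/(-28 + 5*(-4)) = 1/(-28 - 20) = 1/(-48) = -1/48 ≈ -0.020833)
d(2, 8)*83 + s = 2*83 - 1/48 = 166 - 1/48 = 7967/48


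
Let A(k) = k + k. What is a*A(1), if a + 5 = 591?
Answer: 1172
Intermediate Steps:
a = 586 (a = -5 + 591 = 586)
A(k) = 2*k
a*A(1) = 586*(2*1) = 586*2 = 1172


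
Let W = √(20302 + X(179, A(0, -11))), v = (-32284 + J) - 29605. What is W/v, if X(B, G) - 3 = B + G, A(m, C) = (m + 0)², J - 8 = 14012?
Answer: -6*√569/47869 ≈ -0.0029899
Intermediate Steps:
J = 14020 (J = 8 + 14012 = 14020)
A(m, C) = m²
v = -47869 (v = (-32284 + 14020) - 29605 = -18264 - 29605 = -47869)
X(B, G) = 3 + B + G (X(B, G) = 3 + (B + G) = 3 + B + G)
W = 6*√569 (W = √(20302 + (3 + 179 + 0²)) = √(20302 + (3 + 179 + 0)) = √(20302 + 182) = √20484 = 6*√569 ≈ 143.12)
W/v = (6*√569)/(-47869) = (6*√569)*(-1/47869) = -6*√569/47869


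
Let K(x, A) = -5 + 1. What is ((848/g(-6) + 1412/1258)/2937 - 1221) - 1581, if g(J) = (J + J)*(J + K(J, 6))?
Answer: -7058637266/2519145 ≈ -2802.0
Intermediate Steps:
K(x, A) = -4
g(J) = 2*J*(-4 + J) (g(J) = (J + J)*(J - 4) = (2*J)*(-4 + J) = 2*J*(-4 + J))
((848/g(-6) + 1412/1258)/2937 - 1221) - 1581 = ((848/((2*(-6)*(-4 - 6))) + 1412/1258)/2937 - 1221) - 1581 = ((848/((2*(-6)*(-10))) + 1412*(1/1258))*(1/2937) - 1221) - 1581 = ((848/120 + 706/629)*(1/2937) - 1221) - 1581 = ((848*(1/120) + 706/629)*(1/2937) - 1221) - 1581 = ((106/15 + 706/629)*(1/2937) - 1221) - 1581 = ((77264/9435)*(1/2937) - 1221) - 1581 = (7024/2519145 - 1221) - 1581 = -3075869021/2519145 - 1581 = -7058637266/2519145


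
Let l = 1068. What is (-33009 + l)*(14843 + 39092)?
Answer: -1722737835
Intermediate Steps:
(-33009 + l)*(14843 + 39092) = (-33009 + 1068)*(14843 + 39092) = -31941*53935 = -1722737835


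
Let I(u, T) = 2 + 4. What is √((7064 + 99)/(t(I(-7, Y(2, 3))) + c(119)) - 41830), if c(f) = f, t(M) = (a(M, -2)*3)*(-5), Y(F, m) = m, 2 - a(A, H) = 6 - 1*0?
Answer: I*√1338992853/179 ≈ 204.43*I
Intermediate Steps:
a(A, H) = -4 (a(A, H) = 2 - (6 - 1*0) = 2 - (6 + 0) = 2 - 1*6 = 2 - 6 = -4)
I(u, T) = 6
t(M) = 60 (t(M) = -4*3*(-5) = -12*(-5) = 60)
√((7064 + 99)/(t(I(-7, Y(2, 3))) + c(119)) - 41830) = √((7064 + 99)/(60 + 119) - 41830) = √(7163/179 - 41830) = √(-7480407/179) = I*√1338992853/179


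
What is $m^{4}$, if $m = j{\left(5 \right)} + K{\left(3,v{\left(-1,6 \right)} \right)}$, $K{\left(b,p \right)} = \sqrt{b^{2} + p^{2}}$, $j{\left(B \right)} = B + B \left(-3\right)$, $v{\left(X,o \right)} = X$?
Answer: $\left(10 - \sqrt{10}\right)^{4} \approx 2186.0$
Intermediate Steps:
$j{\left(B \right)} = - 2 B$ ($j{\left(B \right)} = B - 3 B = - 2 B$)
$m = -10 + \sqrt{10}$ ($m = \left(-2\right) 5 + \sqrt{3^{2} + \left(-1\right)^{2}} = -10 + \sqrt{9 + 1} = -10 + \sqrt{10} \approx -6.8377$)
$m^{4} = \left(-10 + \sqrt{10}\right)^{4}$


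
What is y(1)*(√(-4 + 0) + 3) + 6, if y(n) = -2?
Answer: -4*I ≈ -4.0*I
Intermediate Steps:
y(1)*(√(-4 + 0) + 3) + 6 = -2*(√(-4 + 0) + 3) + 6 = -2*(√(-4) + 3) + 6 = -2*(2*I + 3) + 6 = -2*(3 + 2*I) + 6 = (-6 - 4*I) + 6 = -4*I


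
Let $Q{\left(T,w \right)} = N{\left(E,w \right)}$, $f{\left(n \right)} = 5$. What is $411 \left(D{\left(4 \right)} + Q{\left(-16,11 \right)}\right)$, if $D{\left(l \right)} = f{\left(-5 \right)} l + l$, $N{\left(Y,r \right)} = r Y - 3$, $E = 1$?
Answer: $13152$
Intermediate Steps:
$N{\left(Y,r \right)} = -3 + Y r$ ($N{\left(Y,r \right)} = Y r - 3 = -3 + Y r$)
$Q{\left(T,w \right)} = -3 + w$ ($Q{\left(T,w \right)} = -3 + 1 w = -3 + w$)
$D{\left(l \right)} = 6 l$ ($D{\left(l \right)} = 5 l + l = 6 l$)
$411 \left(D{\left(4 \right)} + Q{\left(-16,11 \right)}\right) = 411 \left(6 \cdot 4 + \left(-3 + 11\right)\right) = 411 \left(24 + 8\right) = 411 \cdot 32 = 13152$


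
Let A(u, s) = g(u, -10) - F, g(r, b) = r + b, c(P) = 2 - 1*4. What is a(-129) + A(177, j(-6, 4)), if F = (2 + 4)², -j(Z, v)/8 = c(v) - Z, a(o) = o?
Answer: 2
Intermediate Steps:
c(P) = -2 (c(P) = 2 - 4 = -2)
g(r, b) = b + r
j(Z, v) = 16 + 8*Z (j(Z, v) = -8*(-2 - Z) = 16 + 8*Z)
F = 36 (F = 6² = 36)
A(u, s) = -46 + u (A(u, s) = (-10 + u) - 1*36 = (-10 + u) - 36 = -46 + u)
a(-129) + A(177, j(-6, 4)) = -129 + (-46 + 177) = -129 + 131 = 2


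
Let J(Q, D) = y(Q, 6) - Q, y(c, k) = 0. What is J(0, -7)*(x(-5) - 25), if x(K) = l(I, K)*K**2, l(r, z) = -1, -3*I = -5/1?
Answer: 0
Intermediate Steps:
I = 5/3 (I = -(-5)/(3*1) = -(-5)/3 = -1/3*(-5) = 5/3 ≈ 1.6667)
J(Q, D) = -Q (J(Q, D) = 0 - Q = -Q)
x(K) = -K**2
J(0, -7)*(x(-5) - 25) = (-1*0)*(-1*(-5)**2 - 25) = 0*(-1*25 - 25) = 0*(-25 - 25) = 0*(-50) = 0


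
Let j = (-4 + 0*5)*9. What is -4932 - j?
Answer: -4896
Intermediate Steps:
j = -36 (j = (-4 + 0)*9 = -4*9 = -36)
-4932 - j = -4932 - 1*(-36) = -4932 + 36 = -4896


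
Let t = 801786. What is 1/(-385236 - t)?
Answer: -1/1187022 ≈ -8.4244e-7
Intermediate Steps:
1/(-385236 - t) = 1/(-385236 - 1*801786) = 1/(-385236 - 801786) = 1/(-1187022) = -1/1187022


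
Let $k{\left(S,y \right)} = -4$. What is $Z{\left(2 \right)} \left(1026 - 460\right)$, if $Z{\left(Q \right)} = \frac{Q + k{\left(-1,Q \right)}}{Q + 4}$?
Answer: $- \frac{566}{3} \approx -188.67$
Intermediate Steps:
$Z{\left(Q \right)} = \frac{-4 + Q}{4 + Q}$ ($Z{\left(Q \right)} = \frac{Q - 4}{Q + 4} = \frac{-4 + Q}{4 + Q}$)
$Z{\left(2 \right)} \left(1026 - 460\right) = \frac{-4 + 2}{4 + 2} \left(1026 - 460\right) = \frac{1}{6} \left(-2\right) 566 = \left(- \frac{1}{3}\right) 566 = - \frac{566}{3}$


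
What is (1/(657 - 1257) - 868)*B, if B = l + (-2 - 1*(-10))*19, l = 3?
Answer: -16144831/120 ≈ -1.3454e+5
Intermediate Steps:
B = 155 (B = 3 + (-2 - 1*(-10))*19 = 3 + (-2 + 10)*19 = 3 + 8*19 = 3 + 152 = 155)
(1/(657 - 1257) - 868)*B = (1/(657 - 1257) - 868)*155 = (1/(-600) - 868)*155 = (-1/600 - 868)*155 = -520801/600*155 = -16144831/120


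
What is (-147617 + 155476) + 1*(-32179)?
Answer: -24320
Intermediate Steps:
(-147617 + 155476) + 1*(-32179) = 7859 - 32179 = -24320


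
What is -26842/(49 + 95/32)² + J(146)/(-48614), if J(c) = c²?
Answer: -697582692258/67222685683 ≈ -10.377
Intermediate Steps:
-26842/(49 + 95/32)² + J(146)/(-48614) = -26842/(49 + 95/32)² + 146²/(-48614) = -26842/(49 + 95*(1/32))² + 21316*(-1/48614) = -26842/(49 + 95/32)² - 10658/24307 = -26842/((1663/32)²) - 10658/24307 = -26842/2765569/1024 - 10658/24307 = -26842*1024/2765569 - 10658/24307 = -27486208/2765569 - 10658/24307 = -697582692258/67222685683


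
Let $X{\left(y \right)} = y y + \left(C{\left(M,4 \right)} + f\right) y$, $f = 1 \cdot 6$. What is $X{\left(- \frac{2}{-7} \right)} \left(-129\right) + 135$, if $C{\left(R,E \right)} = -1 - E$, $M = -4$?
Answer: $\frac{4293}{49} \approx 87.612$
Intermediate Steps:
$f = 6$
$X{\left(y \right)} = y + y^{2}$ ($X{\left(y \right)} = y y + \left(\left(-1 - 4\right) + 6\right) y = y^{2} + \left(\left(-1 - 4\right) + 6\right) y = y^{2} + \left(-5 + 6\right) y = y^{2} + 1 y = y^{2} + y = y + y^{2}$)
$X{\left(- \frac{2}{-7} \right)} \left(-129\right) + 135 = - \frac{2}{-7} \left(1 - \frac{2}{-7}\right) \left(-129\right) + 135 = \left(-2\right) \left(- \frac{1}{7}\right) \left(1 - - \frac{2}{7}\right) \left(-129\right) + 135 = \frac{2 \left(1 + \frac{2}{7}\right)}{7} \left(-129\right) + 135 = \frac{2}{7} \cdot \frac{9}{7} \left(-129\right) + 135 = \frac{18}{49} \left(-129\right) + 135 = - \frac{2322}{49} + 135 = \frac{4293}{49}$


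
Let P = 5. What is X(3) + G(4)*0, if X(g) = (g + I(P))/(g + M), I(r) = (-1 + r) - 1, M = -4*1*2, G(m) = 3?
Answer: -6/5 ≈ -1.2000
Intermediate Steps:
M = -8 (M = -4*2 = -8)
I(r) = -2 + r
X(g) = (3 + g)/(-8 + g) (X(g) = (g + (-2 + 5))/(g - 8) = (g + 3)/(-8 + g) = (3 + g)/(-8 + g))
X(3) + G(4)*0 = (3 + 3)/(-8 + 3) + 3*0 = 6/(-5) + 0 = -⅕*6 + 0 = -6/5 + 0 = -6/5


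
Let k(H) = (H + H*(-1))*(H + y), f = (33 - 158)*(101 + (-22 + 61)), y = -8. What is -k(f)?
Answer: 0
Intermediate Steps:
f = -17500 (f = -125*(101 + 39) = -125*140 = -17500)
k(H) = 0 (k(H) = (H + H*(-1))*(H - 8) = (H - H)*(-8 + H) = 0*(-8 + H) = 0)
-k(f) = -1*0 = 0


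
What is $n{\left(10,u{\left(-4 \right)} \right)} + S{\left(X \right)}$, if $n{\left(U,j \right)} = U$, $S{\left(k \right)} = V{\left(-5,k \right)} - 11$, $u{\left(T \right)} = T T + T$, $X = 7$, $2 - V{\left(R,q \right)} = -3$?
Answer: $4$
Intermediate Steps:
$V{\left(R,q \right)} = 5$ ($V{\left(R,q \right)} = 2 - -3 = 2 + 3 = 5$)
$u{\left(T \right)} = T + T^{2}$ ($u{\left(T \right)} = T^{2} + T = T + T^{2}$)
$S{\left(k \right)} = -6$ ($S{\left(k \right)} = 5 - 11 = -6$)
$n{\left(10,u{\left(-4 \right)} \right)} + S{\left(X \right)} = 10 - 6 = 4$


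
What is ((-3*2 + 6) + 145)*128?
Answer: 18560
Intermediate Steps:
((-3*2 + 6) + 145)*128 = ((-6 + 6) + 145)*128 = (0 + 145)*128 = 145*128 = 18560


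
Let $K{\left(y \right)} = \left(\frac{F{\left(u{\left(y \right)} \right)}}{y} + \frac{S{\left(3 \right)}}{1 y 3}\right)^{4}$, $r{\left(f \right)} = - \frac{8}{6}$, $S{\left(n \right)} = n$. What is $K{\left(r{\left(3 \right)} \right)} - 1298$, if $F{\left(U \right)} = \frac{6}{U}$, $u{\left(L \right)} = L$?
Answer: $- \frac{5122127}{4096} \approx -1250.5$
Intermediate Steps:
$r{\left(f \right)} = - \frac{4}{3}$ ($r{\left(f \right)} = \left(-8\right) \frac{1}{6} = - \frac{4}{3}$)
$K{\left(y \right)} = \left(\frac{1}{y} + \frac{6}{y^{2}}\right)^{4}$ ($K{\left(y \right)} = \left(\frac{6 \frac{1}{y}}{y} + \frac{3}{1 y 3}\right)^{4} = \left(\frac{6}{y^{2}} + \frac{3}{y 3}\right)^{4} = \left(\frac{6}{y^{2}} + \frac{3}{3 y}\right)^{4} = \left(\frac{6}{y^{2}} + 3 \frac{1}{3 y}\right)^{4} = \left(\frac{6}{y^{2}} + \frac{1}{y}\right)^{4} = \left(\frac{1}{y} + \frac{6}{y^{2}}\right)^{4}$)
$K{\left(r{\left(3 \right)} \right)} - 1298 = \frac{\left(6 - \frac{4}{3}\right)^{4}}{\frac{65536}{6561}} - 1298 = \frac{6561 \left(\frac{14}{3}\right)^{4}}{65536} - 1298 = \frac{6561}{65536} \cdot \frac{38416}{81} - 1298 = \frac{194481}{4096} - 1298 = - \frac{5122127}{4096}$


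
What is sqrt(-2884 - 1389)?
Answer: I*sqrt(4273) ≈ 65.368*I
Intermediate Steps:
sqrt(-2884 - 1389) = sqrt(-4273) = I*sqrt(4273)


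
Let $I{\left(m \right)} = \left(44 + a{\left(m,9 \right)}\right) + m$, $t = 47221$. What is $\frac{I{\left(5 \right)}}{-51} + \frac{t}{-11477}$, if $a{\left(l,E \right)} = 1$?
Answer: $- \frac{2982121}{585327} \approx -5.0948$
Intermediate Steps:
$I{\left(m \right)} = 45 + m$ ($I{\left(m \right)} = \left(44 + 1\right) + m = 45 + m$)
$\frac{I{\left(5 \right)}}{-51} + \frac{t}{-11477} = \frac{45 + 5}{-51} + \frac{47221}{-11477} = 50 \left(- \frac{1}{51}\right) + 47221 \left(- \frac{1}{11477}\right) = - \frac{50}{51} - \frac{47221}{11477} = - \frac{2982121}{585327}$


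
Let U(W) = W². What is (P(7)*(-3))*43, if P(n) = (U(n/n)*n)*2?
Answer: -1806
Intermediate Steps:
P(n) = 2*n (P(n) = ((n/n)²*n)*2 = (1²*n)*2 = (1*n)*2 = n*2 = 2*n)
(P(7)*(-3))*43 = ((2*7)*(-3))*43 = (14*(-3))*43 = -42*43 = -1806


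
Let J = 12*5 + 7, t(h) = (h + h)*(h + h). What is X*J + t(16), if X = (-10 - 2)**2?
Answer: 10672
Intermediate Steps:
t(h) = 4*h**2 (t(h) = (2*h)*(2*h) = 4*h**2)
X = 144 (X = (-12)**2 = 144)
J = 67 (J = 60 + 7 = 67)
X*J + t(16) = 144*67 + 4*16**2 = 9648 + 4*256 = 9648 + 1024 = 10672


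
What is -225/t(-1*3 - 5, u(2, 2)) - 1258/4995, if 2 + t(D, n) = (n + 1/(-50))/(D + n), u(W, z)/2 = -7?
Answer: 33361534/202365 ≈ 164.86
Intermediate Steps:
u(W, z) = -14 (u(W, z) = 2*(-7) = -14)
t(D, n) = -2 + (-1/50 + n)/(D + n) (t(D, n) = -2 + (n + 1/(-50))/(D + n) = -2 + (n - 1/50)/(D + n) = -2 + (-1/50 + n)/(D + n))
-225/t(-1*3 - 5, u(2, 2)) - 1258/4995 = -225*((-1*3 - 5) - 14)/(-1/50 - 1*(-14) - 2*(-1*3 - 5)) - 1258/4995 = -225*((-3 - 5) - 14)/(-1/50 + 14 - 2*(-3 - 5)) - 1258*1/4995 = -225*(-8 - 14)/(-1/50 + 14 - 2*(-8)) - 34/135 = -225*(-22/(-1/50 + 14 + 16)) - 34/135 = -225/((-1/22*1499/50)) - 34/135 = -225/(-1499/1100) - 34/135 = -225*(-1100/1499) - 34/135 = 247500/1499 - 34/135 = 33361534/202365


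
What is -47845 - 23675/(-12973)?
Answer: -620669510/12973 ≈ -47843.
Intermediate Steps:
-47845 - 23675/(-12973) = -47845 - 23675*(-1/12973) = -47845 + 23675/12973 = -620669510/12973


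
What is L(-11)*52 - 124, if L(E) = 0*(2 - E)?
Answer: -124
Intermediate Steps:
L(E) = 0
L(-11)*52 - 124 = 0*52 - 124 = 0 - 124 = -124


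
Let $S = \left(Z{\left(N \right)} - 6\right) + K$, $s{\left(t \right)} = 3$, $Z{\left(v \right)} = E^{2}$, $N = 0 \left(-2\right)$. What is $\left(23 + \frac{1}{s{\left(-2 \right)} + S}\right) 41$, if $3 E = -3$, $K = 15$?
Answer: $\frac{12300}{13} \approx 946.15$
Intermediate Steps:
$E = -1$ ($E = \frac{1}{3} \left(-3\right) = -1$)
$N = 0$
$Z{\left(v \right)} = 1$ ($Z{\left(v \right)} = \left(-1\right)^{2} = 1$)
$S = 10$ ($S = \left(1 - 6\right) + 15 = -5 + 15 = 10$)
$\left(23 + \frac{1}{s{\left(-2 \right)} + S}\right) 41 = \left(23 + \frac{1}{3 + 10}\right) 41 = \left(23 + \frac{1}{13}\right) 41 = \frac{300}{13} \cdot 41 = \frac{12300}{13}$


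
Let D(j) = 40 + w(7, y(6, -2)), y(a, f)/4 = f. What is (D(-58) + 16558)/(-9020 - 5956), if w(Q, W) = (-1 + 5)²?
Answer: -71/64 ≈ -1.1094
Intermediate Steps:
y(a, f) = 4*f
w(Q, W) = 16 (w(Q, W) = 4² = 16)
D(j) = 56 (D(j) = 40 + 16 = 56)
(D(-58) + 16558)/(-9020 - 5956) = (56 + 16558)/(-9020 - 5956) = 16614/(-14976) = 16614*(-1/14976) = -71/64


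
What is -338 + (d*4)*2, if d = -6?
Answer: -386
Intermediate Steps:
-338 + (d*4)*2 = -338 - 6*4*2 = -338 - 24*2 = -338 - 48 = -386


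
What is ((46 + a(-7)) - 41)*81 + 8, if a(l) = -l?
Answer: 980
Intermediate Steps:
((46 + a(-7)) - 41)*81 + 8 = ((46 - 1*(-7)) - 41)*81 + 8 = ((46 + 7) - 41)*81 + 8 = (53 - 41)*81 + 8 = 12*81 + 8 = 972 + 8 = 980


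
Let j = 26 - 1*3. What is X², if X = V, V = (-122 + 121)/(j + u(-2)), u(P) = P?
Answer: 1/441 ≈ 0.0022676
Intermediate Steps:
j = 23 (j = 26 - 3 = 23)
V = -1/21 (V = (-122 + 121)/(23 - 2) = -1/21 ≈ -0.047619)
X = -1/21 ≈ -0.047619
X² = (-1/21)² = 1/441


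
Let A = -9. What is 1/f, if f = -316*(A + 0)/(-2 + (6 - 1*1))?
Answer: 1/948 ≈ 0.0010549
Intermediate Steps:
f = 948 (f = -316*(-9 + 0)/(-2 + (6 - 1*1)) = -(-2844)/(-2 + (6 - 1)) = -(-2844)/(-2 + 5) = -(-2844)/3 = -316*(-3) = 948)
1/f = 1/948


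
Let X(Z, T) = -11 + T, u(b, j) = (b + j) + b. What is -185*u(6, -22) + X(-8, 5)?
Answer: 1844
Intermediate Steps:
u(b, j) = j + 2*b
-185*u(6, -22) + X(-8, 5) = -185*(-22 + 2*6) + (-11 + 5) = -185*(-22 + 12) - 6 = -185*(-10) - 6 = 1850 - 6 = 1844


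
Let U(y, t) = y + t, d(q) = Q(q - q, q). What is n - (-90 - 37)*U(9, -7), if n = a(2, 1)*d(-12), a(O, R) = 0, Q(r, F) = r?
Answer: 254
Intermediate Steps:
d(q) = 0 (d(q) = q - q = 0)
n = 0 (n = 0*0 = 0)
U(y, t) = t + y
n - (-90 - 37)*U(9, -7) = 0 - (-90 - 37)*(-7 + 9) = 0 - (-127)*2 = 0 - 1*(-254) = 0 + 254 = 254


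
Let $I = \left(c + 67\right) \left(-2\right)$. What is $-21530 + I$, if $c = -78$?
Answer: $-21508$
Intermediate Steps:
$I = 22$ ($I = \left(-78 + 67\right) \left(-2\right) = \left(-11\right) \left(-2\right) = 22$)
$-21530 + I = -21530 + 22 = -21508$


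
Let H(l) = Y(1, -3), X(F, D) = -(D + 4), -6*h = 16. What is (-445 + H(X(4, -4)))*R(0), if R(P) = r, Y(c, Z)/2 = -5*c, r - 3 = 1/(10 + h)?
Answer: -31395/22 ≈ -1427.0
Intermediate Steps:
h = -8/3 (h = -⅙*16 = -8/3 ≈ -2.6667)
X(F, D) = -4 - D (X(F, D) = -(4 + D) = -4 - D)
r = 69/22 (r = 3 + 1/(10 - 8/3) = 3 + 1/(22/3) = 3 + 3/22 = 69/22 ≈ 3.1364)
Y(c, Z) = -10*c (Y(c, Z) = 2*(-5*c) = -10*c)
R(P) = 69/22
H(l) = -10 (H(l) = -10*1 = -10)
(-445 + H(X(4, -4)))*R(0) = (-445 - 10)*(69/22) = -455*69/22 = -31395/22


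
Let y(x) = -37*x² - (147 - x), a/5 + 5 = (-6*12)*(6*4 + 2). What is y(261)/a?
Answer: 2520363/9385 ≈ 268.55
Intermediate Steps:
a = -9385 (a = -25 + 5*((-6*12)*(6*4 + 2)) = -25 + 5*(-72*(24 + 2)) = -25 + 5*(-72*26) = -25 + 5*(-1872) = -25 - 9360 = -9385)
y(x) = -147 + x - 37*x² (y(x) = -37*x² + (-147 + x) = -147 + x - 37*x²)
y(261)/a = (-147 + 261 - 37*261²)/(-9385) = (-147 + 261 - 37*68121)*(-1/9385) = (-147 + 261 - 2520477)*(-1/9385) = -2520363*(-1/9385) = 2520363/9385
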